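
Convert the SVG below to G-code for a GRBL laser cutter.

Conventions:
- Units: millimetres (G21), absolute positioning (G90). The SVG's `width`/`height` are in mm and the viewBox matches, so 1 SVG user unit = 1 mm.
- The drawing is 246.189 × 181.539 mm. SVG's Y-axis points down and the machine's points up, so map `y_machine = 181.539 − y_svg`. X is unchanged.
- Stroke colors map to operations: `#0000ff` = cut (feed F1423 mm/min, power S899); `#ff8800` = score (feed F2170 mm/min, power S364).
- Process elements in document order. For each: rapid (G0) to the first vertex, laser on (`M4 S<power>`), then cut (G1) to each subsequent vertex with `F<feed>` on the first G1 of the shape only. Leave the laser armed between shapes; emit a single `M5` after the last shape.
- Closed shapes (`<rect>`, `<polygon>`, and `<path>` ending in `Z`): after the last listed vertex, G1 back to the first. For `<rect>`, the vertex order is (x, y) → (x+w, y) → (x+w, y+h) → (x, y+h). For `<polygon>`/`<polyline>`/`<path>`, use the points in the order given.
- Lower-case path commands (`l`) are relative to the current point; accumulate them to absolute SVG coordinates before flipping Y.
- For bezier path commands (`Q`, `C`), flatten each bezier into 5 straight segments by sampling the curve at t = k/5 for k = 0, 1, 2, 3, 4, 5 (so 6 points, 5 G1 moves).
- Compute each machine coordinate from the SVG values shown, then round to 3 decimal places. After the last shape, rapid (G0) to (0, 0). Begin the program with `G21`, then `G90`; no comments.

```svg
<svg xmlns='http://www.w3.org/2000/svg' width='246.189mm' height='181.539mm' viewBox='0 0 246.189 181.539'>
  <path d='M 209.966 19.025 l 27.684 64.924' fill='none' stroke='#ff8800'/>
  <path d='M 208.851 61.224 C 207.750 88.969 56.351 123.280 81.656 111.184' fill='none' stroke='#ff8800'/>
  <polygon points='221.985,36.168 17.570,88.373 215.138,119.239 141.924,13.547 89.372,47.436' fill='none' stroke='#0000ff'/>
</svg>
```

G21
G90
G0 X209.966 Y162.514
M4 S364
G1 X237.650 Y97.590 F2170
G0 X208.851 Y120.315
M4 S364
G1 X192.771 Y103.304 F2170
G1 X156.315 Y87.260
G1 X115.180 Y74.725
G1 X85.061 Y68.242
G1 X81.656 Y70.355
G0 X221.985 Y145.371
M4 S899
G1 X17.570 Y93.166 F1423
G1 X215.138 Y62.300
G1 X141.924 Y167.992
G1 X89.372 Y134.103
G1 X221.985 Y145.371
M5
G0 X0.000 Y0.000

1 u = 1 mm; y_m = 181.539 − y.

[1] `<path>` line segment, #ff8800→score S364 F2170: (209.966,162.514) → (237.650,97.590)

[2] `<path>` cubic bezier, #ff8800→score S364 F2170: (208.851,120.315) → (192.771,103.304) → (156.315,87.260) → (115.180,74.725) → (85.061,68.242) → (81.656,70.355)

[3] `<polygon>` closed polygon, #0000ff→cut S899 F1423: (221.985,145.371) → (17.570,93.166) → (215.138,62.300) → (141.924,167.992) → (89.372,134.103) → (221.985,145.371) (closed)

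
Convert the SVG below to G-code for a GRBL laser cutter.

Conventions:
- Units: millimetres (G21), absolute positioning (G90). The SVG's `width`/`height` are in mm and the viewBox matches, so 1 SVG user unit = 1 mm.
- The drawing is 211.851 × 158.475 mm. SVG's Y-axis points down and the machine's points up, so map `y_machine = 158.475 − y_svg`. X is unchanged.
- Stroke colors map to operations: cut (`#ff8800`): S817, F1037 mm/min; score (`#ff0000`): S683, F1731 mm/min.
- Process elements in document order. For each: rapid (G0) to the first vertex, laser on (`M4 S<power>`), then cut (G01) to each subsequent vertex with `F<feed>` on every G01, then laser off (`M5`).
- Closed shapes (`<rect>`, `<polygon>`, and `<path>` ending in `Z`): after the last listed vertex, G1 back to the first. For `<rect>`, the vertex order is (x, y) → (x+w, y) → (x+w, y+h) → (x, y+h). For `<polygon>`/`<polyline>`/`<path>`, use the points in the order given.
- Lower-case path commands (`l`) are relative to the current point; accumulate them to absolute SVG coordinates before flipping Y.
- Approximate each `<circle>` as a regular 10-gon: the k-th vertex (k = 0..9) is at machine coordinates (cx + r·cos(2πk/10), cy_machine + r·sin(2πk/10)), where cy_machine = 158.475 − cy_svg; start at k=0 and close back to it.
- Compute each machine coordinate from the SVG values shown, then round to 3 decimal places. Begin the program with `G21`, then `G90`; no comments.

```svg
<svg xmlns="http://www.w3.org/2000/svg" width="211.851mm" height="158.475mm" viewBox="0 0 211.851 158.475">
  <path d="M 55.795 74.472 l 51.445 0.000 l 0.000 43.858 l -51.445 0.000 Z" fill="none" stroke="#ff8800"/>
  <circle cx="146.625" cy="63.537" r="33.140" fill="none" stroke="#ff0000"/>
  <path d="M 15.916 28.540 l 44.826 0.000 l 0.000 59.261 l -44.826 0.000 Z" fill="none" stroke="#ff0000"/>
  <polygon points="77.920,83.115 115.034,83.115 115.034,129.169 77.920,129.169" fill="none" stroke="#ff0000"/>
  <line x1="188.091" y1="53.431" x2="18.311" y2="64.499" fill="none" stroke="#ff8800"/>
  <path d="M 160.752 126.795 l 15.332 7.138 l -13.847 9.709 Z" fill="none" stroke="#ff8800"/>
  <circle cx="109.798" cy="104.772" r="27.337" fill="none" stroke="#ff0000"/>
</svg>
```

viewBox `0 0 211.851 158.475` with mm width/height → 1 unit = 1 mm. Flip: y_m = 158.475 − y_svg.

**Shape 1** — `<path>` rectangle, stroke `#ff8800` → cut (S817, F1037). Machine vertices: (55.795,84.003) → (107.240,84.003) → (107.240,40.145) → (55.795,40.145) → (55.795,84.003). Closed: final G1 returns to the first vertex.

**Shape 2** — `<circle>` circle, stroke `#ff0000` → score (S683, F1731). Machine vertices: (179.765,94.938) → (173.436,114.417) → (156.866,126.456) → (136.384,126.456) → (119.814,114.417) → (113.485,94.938) → (119.814,75.459) → (136.384,63.420) → (156.866,63.420) → (173.436,75.459) → (179.765,94.938). Closed: final G1 returns to the first vertex.

**Shape 3** — `<path>` rectangle, stroke `#ff0000` → score (S683, F1731). Machine vertices: (15.916,129.935) → (60.742,129.935) → (60.742,70.674) → (15.916,70.674) → (15.916,129.935). Closed: final G1 returns to the first vertex.

**Shape 4** — `<polygon>` rectangle, stroke `#ff0000` → score (S683, F1731). Machine vertices: (77.920,75.360) → (115.034,75.360) → (115.034,29.306) → (77.920,29.306) → (77.920,75.360). Closed: final G1 returns to the first vertex.

**Shape 5** — `<line>` line segment, stroke `#ff8800` → cut (S817, F1037). Machine vertices: (188.091,105.044) → (18.311,93.976). Open path.

**Shape 6** — `<path>` regular polygon, stroke `#ff8800` → cut (S817, F1037). Machine vertices: (160.752,31.680) → (176.084,24.542) → (162.237,14.833) → (160.752,31.680). Closed: final G1 returns to the first vertex.

**Shape 7** — `<circle>` circle, stroke `#ff0000` → score (S683, F1731). Machine vertices: (137.135,53.703) → (131.914,69.771) → (118.246,79.702) → (101.350,79.702) → (87.682,69.771) → (82.461,53.703) → (87.682,37.635) → (101.350,27.704) → (118.246,27.704) → (131.914,37.635) → (137.135,53.703). Closed: final G1 returns to the first vertex.

G21
G90
G0 X55.795 Y84.003
M4 S817
G01 X107.240 Y84.003 F1037
G01 X107.240 Y40.145 F1037
G01 X55.795 Y40.145 F1037
G01 X55.795 Y84.003 F1037
M5
G0 X179.765 Y94.938
M4 S683
G01 X173.436 Y114.417 F1731
G01 X156.866 Y126.456 F1731
G01 X136.384 Y126.456 F1731
G01 X119.814 Y114.417 F1731
G01 X113.485 Y94.938 F1731
G01 X119.814 Y75.459 F1731
G01 X136.384 Y63.420 F1731
G01 X156.866 Y63.420 F1731
G01 X173.436 Y75.459 F1731
G01 X179.765 Y94.938 F1731
M5
G0 X15.916 Y129.935
M4 S683
G01 X60.742 Y129.935 F1731
G01 X60.742 Y70.674 F1731
G01 X15.916 Y70.674 F1731
G01 X15.916 Y129.935 F1731
M5
G0 X77.920 Y75.360
M4 S683
G01 X115.034 Y75.360 F1731
G01 X115.034 Y29.306 F1731
G01 X77.920 Y29.306 F1731
G01 X77.920 Y75.360 F1731
M5
G0 X188.091 Y105.044
M4 S817
G01 X18.311 Y93.976 F1037
M5
G0 X160.752 Y31.680
M4 S817
G01 X176.084 Y24.542 F1037
G01 X162.237 Y14.833 F1037
G01 X160.752 Y31.680 F1037
M5
G0 X137.135 Y53.703
M4 S683
G01 X131.914 Y69.771 F1731
G01 X118.246 Y79.702 F1731
G01 X101.350 Y79.702 F1731
G01 X87.682 Y69.771 F1731
G01 X82.461 Y53.703 F1731
G01 X87.682 Y37.635 F1731
G01 X101.350 Y27.704 F1731
G01 X118.246 Y27.704 F1731
G01 X131.914 Y37.635 F1731
G01 X137.135 Y53.703 F1731
M5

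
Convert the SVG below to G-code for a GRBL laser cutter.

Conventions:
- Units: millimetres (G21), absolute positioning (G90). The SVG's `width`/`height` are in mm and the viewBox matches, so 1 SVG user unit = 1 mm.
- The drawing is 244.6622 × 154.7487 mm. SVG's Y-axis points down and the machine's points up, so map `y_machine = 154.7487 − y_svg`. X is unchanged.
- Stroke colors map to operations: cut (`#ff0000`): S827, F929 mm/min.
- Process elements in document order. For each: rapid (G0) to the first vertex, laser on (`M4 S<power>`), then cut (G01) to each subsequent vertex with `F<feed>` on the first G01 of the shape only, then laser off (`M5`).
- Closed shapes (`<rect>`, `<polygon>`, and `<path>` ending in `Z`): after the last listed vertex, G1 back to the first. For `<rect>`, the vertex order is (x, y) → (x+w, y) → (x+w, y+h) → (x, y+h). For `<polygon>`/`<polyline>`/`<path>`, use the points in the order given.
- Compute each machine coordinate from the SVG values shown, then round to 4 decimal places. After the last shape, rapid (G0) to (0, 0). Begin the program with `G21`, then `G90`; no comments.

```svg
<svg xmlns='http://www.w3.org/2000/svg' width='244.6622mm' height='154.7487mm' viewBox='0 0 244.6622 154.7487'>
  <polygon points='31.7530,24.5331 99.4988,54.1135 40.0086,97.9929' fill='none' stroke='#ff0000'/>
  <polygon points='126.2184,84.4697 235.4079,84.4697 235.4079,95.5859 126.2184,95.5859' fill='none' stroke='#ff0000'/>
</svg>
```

G21
G90
G0 X31.7530 Y130.2156
M4 S827
G01 X99.4988 Y100.6352 F929
G01 X40.0086 Y56.7558
G01 X31.7530 Y130.2156
M5
G0 X126.2184 Y70.2790
M4 S827
G01 X235.4079 Y70.2790 F929
G01 X235.4079 Y59.1628
G01 X126.2184 Y59.1628
G01 X126.2184 Y70.2790
M5
G0 X0.0000 Y0.0000

viewBox `0 0 244.6622 154.7487` with mm width/height → 1 unit = 1 mm. Flip: y_m = 154.7487 − y_svg.

**Shape 1** — `<polygon>` regular polygon, stroke `#ff0000` → cut (S827, F929). Machine vertices: (31.7530,130.2156) → (99.4988,100.6352) → (40.0086,56.7558) → (31.7530,130.2156). Closed: final G1 returns to the first vertex.

**Shape 2** — `<polygon>` rectangle, stroke `#ff0000` → cut (S827, F929). Machine vertices: (126.2184,70.2790) → (235.4079,70.2790) → (235.4079,59.1628) → (126.2184,59.1628) → (126.2184,70.2790). Closed: final G1 returns to the first vertex.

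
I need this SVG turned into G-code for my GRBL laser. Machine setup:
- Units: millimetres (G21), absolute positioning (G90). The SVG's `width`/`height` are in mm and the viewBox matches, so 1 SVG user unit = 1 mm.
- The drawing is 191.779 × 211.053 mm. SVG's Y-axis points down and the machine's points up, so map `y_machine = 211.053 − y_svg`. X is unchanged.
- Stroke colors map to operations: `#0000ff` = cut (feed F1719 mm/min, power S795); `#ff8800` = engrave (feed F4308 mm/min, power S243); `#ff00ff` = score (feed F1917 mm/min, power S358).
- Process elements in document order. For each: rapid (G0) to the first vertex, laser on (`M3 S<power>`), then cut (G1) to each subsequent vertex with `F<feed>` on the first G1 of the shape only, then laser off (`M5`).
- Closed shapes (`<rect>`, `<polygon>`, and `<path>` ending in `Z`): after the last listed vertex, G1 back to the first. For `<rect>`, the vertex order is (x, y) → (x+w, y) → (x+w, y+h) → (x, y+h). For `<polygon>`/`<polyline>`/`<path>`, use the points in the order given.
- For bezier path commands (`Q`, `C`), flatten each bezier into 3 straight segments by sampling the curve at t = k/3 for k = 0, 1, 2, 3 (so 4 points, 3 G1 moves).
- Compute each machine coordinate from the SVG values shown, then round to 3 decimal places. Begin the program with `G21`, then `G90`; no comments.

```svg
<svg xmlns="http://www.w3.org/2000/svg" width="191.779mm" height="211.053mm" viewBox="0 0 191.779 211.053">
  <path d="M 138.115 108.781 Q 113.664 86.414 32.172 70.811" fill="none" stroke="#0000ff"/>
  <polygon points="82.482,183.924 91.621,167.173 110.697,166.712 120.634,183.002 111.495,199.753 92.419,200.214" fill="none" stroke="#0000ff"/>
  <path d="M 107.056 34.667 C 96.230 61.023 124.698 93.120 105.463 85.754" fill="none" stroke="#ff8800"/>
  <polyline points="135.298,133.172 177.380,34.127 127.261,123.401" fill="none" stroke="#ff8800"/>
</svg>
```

G21
G90
G0 X138.115 Y102.272
M3 S795
G1 X115.476 Y116.432 F1719
G1 X80.162 Y129.088
G1 X32.172 Y140.242
M5
G0 X82.482 Y27.129
M3 S795
G1 X91.621 Y43.880 F1719
G1 X110.697 Y44.341
G1 X120.634 Y28.051
G1 X111.495 Y11.300
G1 X92.419 Y10.839
G1 X82.482 Y27.129
M5
G0 X107.056 Y176.386
M3 S243
G1 X106.106 Y149.791 F4308
G1 X112.019 Y129.413
G1 X105.463 Y125.299
M5
G0 X135.298 Y77.881
M3 S243
G1 X177.380 Y176.926 F4308
G1 X127.261 Y87.652
M5

Since the viewBox matches the mm dimensions, user units are millimetres directly. The only transform is the Y-flip y_m = 211.053 − y_svg.

Shape 1 is a quadratic bezier drawn with `<path>`. Its stroke #0000ff means cut at S795, F1719. After flipping Y the toolpath is (138.115,102.272) → (115.476,116.432) → (80.162,129.088) → (32.172,140.242).

Shape 2 is a regular polygon drawn with `<polygon>`. Its stroke #0000ff means cut at S795, F1719. After flipping Y the toolpath is (82.482,27.129) → (91.621,43.880) → (110.697,44.341) → (120.634,28.051) → (111.495,11.300) → (92.419,10.839) → (82.482,27.129), returning to the start.

Shape 3 is a cubic bezier drawn with `<path>`. Its stroke #ff8800 means engrave at S243, F4308. After flipping Y the toolpath is (107.056,176.386) → (106.106,149.791) → (112.019,129.413) → (105.463,125.299).

Shape 4 is a open polyline drawn with `<polyline>`. Its stroke #ff8800 means engrave at S243, F4308. After flipping Y the toolpath is (135.298,77.881) → (177.380,176.926) → (127.261,87.652).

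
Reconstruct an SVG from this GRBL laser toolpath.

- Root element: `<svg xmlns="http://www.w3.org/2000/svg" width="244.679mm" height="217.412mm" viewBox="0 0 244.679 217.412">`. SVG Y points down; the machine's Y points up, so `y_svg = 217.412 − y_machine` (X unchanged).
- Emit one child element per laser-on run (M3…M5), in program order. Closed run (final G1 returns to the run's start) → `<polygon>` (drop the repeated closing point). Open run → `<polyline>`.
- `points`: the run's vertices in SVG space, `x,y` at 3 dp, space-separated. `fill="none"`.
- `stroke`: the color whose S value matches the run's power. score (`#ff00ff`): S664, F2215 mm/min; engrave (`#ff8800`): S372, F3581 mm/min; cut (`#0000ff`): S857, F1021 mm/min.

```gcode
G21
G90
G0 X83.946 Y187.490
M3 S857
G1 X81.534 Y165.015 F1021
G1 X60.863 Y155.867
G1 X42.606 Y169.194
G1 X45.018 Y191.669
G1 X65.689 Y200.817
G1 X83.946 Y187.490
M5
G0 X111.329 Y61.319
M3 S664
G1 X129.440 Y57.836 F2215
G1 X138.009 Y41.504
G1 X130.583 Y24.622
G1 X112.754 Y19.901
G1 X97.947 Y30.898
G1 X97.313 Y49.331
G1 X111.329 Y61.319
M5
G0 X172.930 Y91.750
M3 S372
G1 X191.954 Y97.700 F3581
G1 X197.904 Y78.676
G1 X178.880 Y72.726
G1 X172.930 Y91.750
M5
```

<svg xmlns="http://www.w3.org/2000/svg" width="244.679mm" height="217.412mm" viewBox="0 0 244.679 217.412">
  <polygon points="83.946,29.922 81.534,52.397 60.863,61.545 42.606,48.218 45.018,25.743 65.689,16.595" fill="none" stroke="#0000ff"/>
  <polygon points="111.329,156.093 129.440,159.576 138.009,175.908 130.583,192.790 112.754,197.511 97.947,186.514 97.313,168.081" fill="none" stroke="#ff00ff"/>
  <polygon points="172.930,125.662 191.954,119.712 197.904,138.736 178.880,144.686" fill="none" stroke="#ff8800"/>
</svg>

Machine Y-up, SVG Y-down with viewBox height 217.412, so y_svg = 217.412 − y_machine; X carries over.

Run 1: power S857 maps to stroke `#0000ff` (cut). The run returns to its start, so emit a `<polygon>` with points (Y-flipped): 83.946,29.922 81.534,52.397 60.863,61.545 42.606,48.218 45.018,25.743 65.689,16.595.

Run 2: power S664 maps to stroke `#ff00ff` (score). The run returns to its start, so emit a `<polygon>` with points (Y-flipped): 111.329,156.093 129.440,159.576 138.009,175.908 130.583,192.790 112.754,197.511 97.947,186.514 97.313,168.081.

Run 3: power S372 maps to stroke `#ff8800` (engrave). The run returns to its start, so emit a `<polygon>` with points (Y-flipped): 172.930,125.662 191.954,119.712 197.904,138.736 178.880,144.686.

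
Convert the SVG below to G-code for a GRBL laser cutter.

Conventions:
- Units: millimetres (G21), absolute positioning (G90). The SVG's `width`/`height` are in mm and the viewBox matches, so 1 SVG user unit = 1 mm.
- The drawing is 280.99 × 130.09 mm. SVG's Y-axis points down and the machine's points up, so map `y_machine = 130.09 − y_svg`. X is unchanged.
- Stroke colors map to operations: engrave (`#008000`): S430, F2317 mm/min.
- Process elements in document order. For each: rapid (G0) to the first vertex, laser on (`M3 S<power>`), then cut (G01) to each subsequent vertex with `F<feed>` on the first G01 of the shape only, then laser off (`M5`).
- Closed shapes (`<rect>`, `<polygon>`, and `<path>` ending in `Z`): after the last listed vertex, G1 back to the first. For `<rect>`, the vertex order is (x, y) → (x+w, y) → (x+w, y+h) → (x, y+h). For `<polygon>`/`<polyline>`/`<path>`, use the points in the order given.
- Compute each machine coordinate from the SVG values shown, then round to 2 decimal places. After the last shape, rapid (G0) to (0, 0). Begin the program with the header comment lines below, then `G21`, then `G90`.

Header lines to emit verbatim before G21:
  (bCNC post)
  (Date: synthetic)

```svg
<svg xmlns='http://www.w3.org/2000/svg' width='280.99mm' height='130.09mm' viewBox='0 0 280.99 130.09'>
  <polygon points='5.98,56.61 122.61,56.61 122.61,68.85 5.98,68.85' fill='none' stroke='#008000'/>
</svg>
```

(bCNC post)
(Date: synthetic)
G21
G90
G0 X5.98 Y73.48
M3 S430
G01 X122.61 Y73.48 F2317
G01 X122.61 Y61.24
G01 X5.98 Y61.24
G01 X5.98 Y73.48
M5
G0 X0.00 Y0.00

1 u = 1 mm; y_m = 130.09 − y.

[1] `<polygon>` rectangle, #008000→engrave S430 F2317: (5.98,73.48) → (122.61,73.48) → (122.61,61.24) → (5.98,61.24) → (5.98,73.48) (closed)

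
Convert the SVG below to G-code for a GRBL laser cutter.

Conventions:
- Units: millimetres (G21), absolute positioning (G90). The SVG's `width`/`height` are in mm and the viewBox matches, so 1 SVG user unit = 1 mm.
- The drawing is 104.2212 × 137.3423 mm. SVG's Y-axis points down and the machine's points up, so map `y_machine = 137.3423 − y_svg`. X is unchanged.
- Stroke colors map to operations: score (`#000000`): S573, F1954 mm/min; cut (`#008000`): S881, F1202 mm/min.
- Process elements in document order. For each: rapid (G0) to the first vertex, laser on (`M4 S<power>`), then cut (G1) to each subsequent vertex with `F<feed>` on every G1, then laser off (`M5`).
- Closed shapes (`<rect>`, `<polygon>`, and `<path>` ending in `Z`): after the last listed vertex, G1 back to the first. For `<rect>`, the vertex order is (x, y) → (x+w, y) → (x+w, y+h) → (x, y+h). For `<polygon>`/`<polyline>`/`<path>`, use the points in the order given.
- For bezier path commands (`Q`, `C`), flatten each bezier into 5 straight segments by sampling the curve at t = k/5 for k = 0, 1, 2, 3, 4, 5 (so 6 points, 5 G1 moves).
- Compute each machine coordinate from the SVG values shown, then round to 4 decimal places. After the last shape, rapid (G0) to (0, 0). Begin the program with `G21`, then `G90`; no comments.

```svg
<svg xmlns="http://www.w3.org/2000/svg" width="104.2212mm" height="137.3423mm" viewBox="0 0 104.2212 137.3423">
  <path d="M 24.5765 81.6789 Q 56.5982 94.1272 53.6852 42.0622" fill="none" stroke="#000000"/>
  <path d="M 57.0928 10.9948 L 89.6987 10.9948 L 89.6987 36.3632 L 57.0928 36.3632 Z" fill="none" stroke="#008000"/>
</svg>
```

G21
G90
G0 X24.5765 Y55.6634
M4 S573
G1 X35.9878 Y53.2646 F1954
G1 X44.6043 Y56.0269 F1954
G1 X50.4260 Y63.9502 F1954
G1 X53.4530 Y77.0346 F1954
G1 X53.6852 Y95.2801 F1954
M5
G0 X57.0928 Y126.3475
M4 S881
G1 X89.6987 Y126.3475 F1202
G1 X89.6987 Y100.9791 F1202
G1 X57.0928 Y100.9791 F1202
G1 X57.0928 Y126.3475 F1202
M5
G0 X0.0000 Y0.0000

1 u = 1 mm; y_m = 137.3423 − y.

[1] `<path>` quadratic bezier, #000000→score S573 F1954: (24.5765,55.6634) → (35.9878,53.2646) → (44.6043,56.0269) → (50.4260,63.9502) → (53.4530,77.0346) → (53.6852,95.2801)

[2] `<path>` rectangle, #008000→cut S881 F1202: (57.0928,126.3475) → (89.6987,126.3475) → (89.6987,100.9791) → (57.0928,100.9791) → (57.0928,126.3475) (closed)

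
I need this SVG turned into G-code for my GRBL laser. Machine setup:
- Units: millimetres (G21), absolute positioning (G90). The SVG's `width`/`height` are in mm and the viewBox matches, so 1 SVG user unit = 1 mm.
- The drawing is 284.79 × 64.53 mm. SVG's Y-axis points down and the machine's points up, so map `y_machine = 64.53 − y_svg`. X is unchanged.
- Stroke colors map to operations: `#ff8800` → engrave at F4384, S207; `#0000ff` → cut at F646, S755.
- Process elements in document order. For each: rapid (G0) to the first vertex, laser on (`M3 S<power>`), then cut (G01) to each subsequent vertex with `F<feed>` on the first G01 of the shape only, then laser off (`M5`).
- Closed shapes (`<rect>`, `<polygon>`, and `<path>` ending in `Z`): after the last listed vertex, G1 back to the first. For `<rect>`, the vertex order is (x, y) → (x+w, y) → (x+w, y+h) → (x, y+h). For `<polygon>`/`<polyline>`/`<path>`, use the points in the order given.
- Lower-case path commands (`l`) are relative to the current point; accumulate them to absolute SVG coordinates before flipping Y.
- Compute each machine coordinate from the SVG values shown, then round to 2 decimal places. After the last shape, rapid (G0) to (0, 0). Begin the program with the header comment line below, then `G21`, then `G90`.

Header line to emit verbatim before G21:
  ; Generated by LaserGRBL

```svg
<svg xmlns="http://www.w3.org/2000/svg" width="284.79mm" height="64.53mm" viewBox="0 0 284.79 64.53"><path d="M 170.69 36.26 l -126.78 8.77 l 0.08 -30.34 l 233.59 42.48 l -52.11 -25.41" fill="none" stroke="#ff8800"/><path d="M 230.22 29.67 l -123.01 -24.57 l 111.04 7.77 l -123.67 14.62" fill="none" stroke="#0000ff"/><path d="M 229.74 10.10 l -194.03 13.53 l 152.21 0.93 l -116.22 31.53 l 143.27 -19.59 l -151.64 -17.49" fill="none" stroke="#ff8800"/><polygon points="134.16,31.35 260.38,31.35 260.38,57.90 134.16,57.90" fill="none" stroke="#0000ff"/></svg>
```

1 u = 1 mm; y_m = 64.53 − y.

[1] `<path>` open polyline, #ff8800→engrave S207 F4384: (170.69,28.27) → (43.91,19.50) → (43.99,49.84) → (277.58,7.36) → (225.47,32.77)

[2] `<path>` open polyline, #0000ff→cut S755 F646: (230.22,34.86) → (107.21,59.43) → (218.25,51.66) → (94.58,37.04)

[3] `<path>` open polyline, #ff8800→engrave S207 F4384: (229.74,54.43) → (35.71,40.90) → (187.92,39.97) → (71.70,8.44) → (214.97,28.03) → (63.33,45.52)

[4] `<polygon>` rectangle, #0000ff→cut S755 F646: (134.16,33.18) → (260.38,33.18) → (260.38,6.63) → (134.16,6.63) → (134.16,33.18) (closed)

; Generated by LaserGRBL
G21
G90
G0 X170.69 Y28.27
M3 S207
G01 X43.91 Y19.50 F4384
G01 X43.99 Y49.84
G01 X277.58 Y7.36
G01 X225.47 Y32.77
M5
G0 X230.22 Y34.86
M3 S755
G01 X107.21 Y59.43 F646
G01 X218.25 Y51.66
G01 X94.58 Y37.04
M5
G0 X229.74 Y54.43
M3 S207
G01 X35.71 Y40.90 F4384
G01 X187.92 Y39.97
G01 X71.70 Y8.44
G01 X214.97 Y28.03
G01 X63.33 Y45.52
M5
G0 X134.16 Y33.18
M3 S755
G01 X260.38 Y33.18 F646
G01 X260.38 Y6.63
G01 X134.16 Y6.63
G01 X134.16 Y33.18
M5
G0 X0.00 Y0.00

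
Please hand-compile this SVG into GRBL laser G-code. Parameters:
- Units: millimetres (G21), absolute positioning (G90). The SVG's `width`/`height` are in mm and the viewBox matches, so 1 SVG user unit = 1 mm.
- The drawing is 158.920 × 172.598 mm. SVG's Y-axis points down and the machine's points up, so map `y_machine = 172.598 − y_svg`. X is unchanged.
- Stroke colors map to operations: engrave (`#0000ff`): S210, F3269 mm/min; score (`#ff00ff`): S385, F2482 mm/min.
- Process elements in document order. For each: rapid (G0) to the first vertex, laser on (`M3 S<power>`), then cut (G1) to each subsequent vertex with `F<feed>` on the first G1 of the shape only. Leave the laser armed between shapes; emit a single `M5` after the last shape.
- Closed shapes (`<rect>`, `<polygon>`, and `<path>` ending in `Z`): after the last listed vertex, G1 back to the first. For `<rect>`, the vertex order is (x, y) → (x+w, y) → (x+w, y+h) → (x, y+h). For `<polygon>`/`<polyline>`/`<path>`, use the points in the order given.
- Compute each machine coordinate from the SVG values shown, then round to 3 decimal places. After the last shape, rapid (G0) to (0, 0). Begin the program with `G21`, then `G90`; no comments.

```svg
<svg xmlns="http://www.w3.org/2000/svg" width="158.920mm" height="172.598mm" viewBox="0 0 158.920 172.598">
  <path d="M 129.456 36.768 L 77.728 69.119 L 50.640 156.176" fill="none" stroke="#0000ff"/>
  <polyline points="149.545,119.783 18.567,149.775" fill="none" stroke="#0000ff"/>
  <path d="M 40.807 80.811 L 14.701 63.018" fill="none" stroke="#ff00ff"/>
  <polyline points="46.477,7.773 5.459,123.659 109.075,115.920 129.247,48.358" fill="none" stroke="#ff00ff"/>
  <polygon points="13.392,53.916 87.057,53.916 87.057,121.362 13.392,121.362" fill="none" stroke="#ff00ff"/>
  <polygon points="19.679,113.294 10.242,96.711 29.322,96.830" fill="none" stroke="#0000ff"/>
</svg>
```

G21
G90
G0 X129.456 Y135.830
M3 S210
G1 X77.728 Y103.479 F3269
G1 X50.640 Y16.422
G0 X149.545 Y52.815
M3 S210
G1 X18.567 Y22.823 F3269
G0 X40.807 Y91.787
M3 S385
G1 X14.701 Y109.580 F2482
G0 X46.477 Y164.825
M3 S385
G1 X5.459 Y48.939 F2482
G1 X109.075 Y56.678
G1 X129.247 Y124.240
G0 X13.392 Y118.682
M3 S385
G1 X87.057 Y118.682 F2482
G1 X87.057 Y51.236
G1 X13.392 Y51.236
G1 X13.392 Y118.682
G0 X19.679 Y59.304
M3 S210
G1 X10.242 Y75.887 F3269
G1 X29.322 Y75.768
G1 X19.679 Y59.304
M5
G0 X0.000 Y0.000

viewBox `0 0 158.920 172.598` with mm width/height → 1 unit = 1 mm. Flip: y_m = 172.598 − y_svg.

**Shape 1** — `<path>` open polyline, stroke `#0000ff` → engrave (S210, F3269). Machine vertices: (129.456,135.830) → (77.728,103.479) → (50.640,16.422). Open path.

**Shape 2** — `<polyline>` line segment, stroke `#0000ff` → engrave (S210, F3269). Machine vertices: (149.545,52.815) → (18.567,22.823). Open path.

**Shape 3** — `<path>` line segment, stroke `#ff00ff` → score (S385, F2482). Machine vertices: (40.807,91.787) → (14.701,109.580). Open path.

**Shape 4** — `<polyline>` open polyline, stroke `#ff00ff` → score (S385, F2482). Machine vertices: (46.477,164.825) → (5.459,48.939) → (109.075,56.678) → (129.247,124.240). Open path.

**Shape 5** — `<polygon>` rectangle, stroke `#ff00ff` → score (S385, F2482). Machine vertices: (13.392,118.682) → (87.057,118.682) → (87.057,51.236) → (13.392,51.236) → (13.392,118.682). Closed: final G1 returns to the first vertex.

**Shape 6** — `<polygon>` regular polygon, stroke `#0000ff` → engrave (S210, F3269). Machine vertices: (19.679,59.304) → (10.242,75.887) → (29.322,75.768) → (19.679,59.304). Closed: final G1 returns to the first vertex.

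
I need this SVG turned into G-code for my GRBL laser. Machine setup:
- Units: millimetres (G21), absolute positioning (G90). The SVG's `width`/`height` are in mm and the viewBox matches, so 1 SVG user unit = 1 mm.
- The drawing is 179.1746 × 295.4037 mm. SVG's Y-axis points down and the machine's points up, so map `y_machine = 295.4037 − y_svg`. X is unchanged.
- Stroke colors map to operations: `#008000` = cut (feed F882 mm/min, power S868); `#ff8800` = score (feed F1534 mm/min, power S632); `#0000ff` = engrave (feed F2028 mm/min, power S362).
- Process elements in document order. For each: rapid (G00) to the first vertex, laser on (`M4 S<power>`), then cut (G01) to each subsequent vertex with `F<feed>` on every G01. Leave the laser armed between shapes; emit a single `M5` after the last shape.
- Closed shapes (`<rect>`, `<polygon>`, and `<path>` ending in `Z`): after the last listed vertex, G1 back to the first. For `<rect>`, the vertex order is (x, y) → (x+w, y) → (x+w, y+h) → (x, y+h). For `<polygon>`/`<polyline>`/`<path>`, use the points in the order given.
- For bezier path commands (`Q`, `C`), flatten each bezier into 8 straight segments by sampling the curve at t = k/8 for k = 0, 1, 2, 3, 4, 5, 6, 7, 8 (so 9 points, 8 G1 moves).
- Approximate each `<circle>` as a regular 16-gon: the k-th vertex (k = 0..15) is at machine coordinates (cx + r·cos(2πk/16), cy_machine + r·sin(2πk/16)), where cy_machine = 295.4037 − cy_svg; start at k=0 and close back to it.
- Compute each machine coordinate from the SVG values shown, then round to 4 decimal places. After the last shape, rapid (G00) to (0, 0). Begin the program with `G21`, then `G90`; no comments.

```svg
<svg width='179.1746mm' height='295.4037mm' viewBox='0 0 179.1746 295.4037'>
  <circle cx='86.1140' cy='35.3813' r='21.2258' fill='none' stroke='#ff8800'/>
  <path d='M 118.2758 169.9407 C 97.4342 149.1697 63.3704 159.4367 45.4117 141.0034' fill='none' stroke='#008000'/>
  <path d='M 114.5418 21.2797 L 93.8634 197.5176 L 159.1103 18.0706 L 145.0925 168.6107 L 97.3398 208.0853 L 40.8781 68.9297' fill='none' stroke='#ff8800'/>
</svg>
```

Since the viewBox matches the mm dimensions, user units are millimetres directly. The only transform is the Y-flip y_m = 295.4037 − y_svg.

Shape 1 is a circle drawn with `<circle>`. Its stroke #ff8800 means score at S632, F1534. After flipping Y the toolpath is (107.3398,260.0224) → (105.7241,268.1452) → (101.1229,275.0313) → (94.2368,279.6325) → (86.1140,281.2482) → (77.9912,279.6325) → (71.1051,275.0313) → (66.5039,268.1452) → (64.8882,260.0224) → (66.5039,251.8996) → (71.1051,245.0135) → (77.9912,240.4123) → (86.1140,238.7966) → (94.2368,240.4123) → (101.1229,245.0135) → (105.7241,251.8996) → (107.3398,260.0224), returning to the start.

Shape 2 is a cubic bezier drawn with `<path>`. Its stroke #008000 means cut at S868, F882. After flipping Y the toolpath is (118.2758,125.4630) → (109.8977,131.9139) → (100.6237,136.1550) → (90.7974,138.8865) → (80.7627,140.8083) → (70.8630,142.6205) → (61.4422,145.0232) → (52.8439,148.7165) → (45.4117,154.4003).

Shape 3 is a open polyline drawn with `<path>`. Its stroke #ff8800 means score at S632, F1534. After flipping Y the toolpath is (114.5418,274.1240) → (93.8634,97.8861) → (159.1103,277.3331) → (145.0925,126.7930) → (97.3398,87.3184) → (40.8781,226.4740).

G21
G90
G00 X107.3398 Y260.0224
M4 S632
G01 X105.7241 Y268.1452 F1534
G01 X101.1229 Y275.0313 F1534
G01 X94.2368 Y279.6325 F1534
G01 X86.1140 Y281.2482 F1534
G01 X77.9912 Y279.6325 F1534
G01 X71.1051 Y275.0313 F1534
G01 X66.5039 Y268.1452 F1534
G01 X64.8882 Y260.0224 F1534
G01 X66.5039 Y251.8996 F1534
G01 X71.1051 Y245.0135 F1534
G01 X77.9912 Y240.4123 F1534
G01 X86.1140 Y238.7966 F1534
G01 X94.2368 Y240.4123 F1534
G01 X101.1229 Y245.0135 F1534
G01 X105.7241 Y251.8996 F1534
G01 X107.3398 Y260.0224 F1534
G00 X118.2758 Y125.4630
M4 S868
G01 X109.8977 Y131.9139 F882
G01 X100.6237 Y136.1550 F882
G01 X90.7974 Y138.8865 F882
G01 X80.7627 Y140.8083 F882
G01 X70.8630 Y142.6205 F882
G01 X61.4422 Y145.0232 F882
G01 X52.8439 Y148.7165 F882
G01 X45.4117 Y154.4003 F882
G00 X114.5418 Y274.1240
M4 S632
G01 X93.8634 Y97.8861 F1534
G01 X159.1103 Y277.3331 F1534
G01 X145.0925 Y126.7930 F1534
G01 X97.3398 Y87.3184 F1534
G01 X40.8781 Y226.4740 F1534
M5
G00 X0.0000 Y0.0000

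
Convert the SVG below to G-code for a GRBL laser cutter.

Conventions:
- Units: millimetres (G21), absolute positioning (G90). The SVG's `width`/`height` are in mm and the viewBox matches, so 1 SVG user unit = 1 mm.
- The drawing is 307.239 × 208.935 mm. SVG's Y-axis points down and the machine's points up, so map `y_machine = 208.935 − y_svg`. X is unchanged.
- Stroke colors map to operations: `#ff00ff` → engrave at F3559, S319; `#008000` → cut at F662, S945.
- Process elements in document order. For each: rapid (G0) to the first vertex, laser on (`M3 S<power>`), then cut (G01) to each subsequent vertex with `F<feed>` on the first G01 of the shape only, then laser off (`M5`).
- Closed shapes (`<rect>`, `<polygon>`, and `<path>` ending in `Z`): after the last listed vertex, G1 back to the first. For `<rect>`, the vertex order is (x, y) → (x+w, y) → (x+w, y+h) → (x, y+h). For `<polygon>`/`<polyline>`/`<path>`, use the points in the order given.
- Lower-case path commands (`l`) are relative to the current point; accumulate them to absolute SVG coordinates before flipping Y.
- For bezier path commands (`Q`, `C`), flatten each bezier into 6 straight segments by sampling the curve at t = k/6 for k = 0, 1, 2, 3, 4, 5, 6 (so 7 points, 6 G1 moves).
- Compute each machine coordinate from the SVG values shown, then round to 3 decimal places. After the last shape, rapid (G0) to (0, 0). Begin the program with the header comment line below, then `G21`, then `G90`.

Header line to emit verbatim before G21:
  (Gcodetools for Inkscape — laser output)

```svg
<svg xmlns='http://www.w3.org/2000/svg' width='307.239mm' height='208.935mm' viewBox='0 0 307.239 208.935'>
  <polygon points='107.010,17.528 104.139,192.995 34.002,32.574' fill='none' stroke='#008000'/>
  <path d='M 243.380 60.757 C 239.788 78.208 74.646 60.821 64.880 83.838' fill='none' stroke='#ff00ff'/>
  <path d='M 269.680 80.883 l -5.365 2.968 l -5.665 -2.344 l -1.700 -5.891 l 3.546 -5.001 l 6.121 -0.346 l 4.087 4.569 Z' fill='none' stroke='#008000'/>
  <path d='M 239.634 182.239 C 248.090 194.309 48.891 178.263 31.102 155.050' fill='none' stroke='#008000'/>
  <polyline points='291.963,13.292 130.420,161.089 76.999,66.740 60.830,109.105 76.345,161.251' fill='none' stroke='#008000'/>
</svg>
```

(Gcodetools for Inkscape — laser output)
G21
G90
G0 X107.010 Y191.407
M3 S945
G01 X104.139 Y15.940 F662
G01 X34.002 Y176.361
G01 X107.010 Y191.407
M5
G0 X243.380 Y148.178
M3 S319
G01 X229.589 Y142.007 F3559
G01 X197.676 Y139.553
G01 X156.445 Y138.725
G01 X114.700 Y137.433
G01 X81.244 Y133.587
G01 X64.880 Y125.097
M5
G0 X269.680 Y128.052
M3 S945
G01 X264.315 Y125.084 F662
G01 X258.650 Y127.428
G01 X256.950 Y133.319
G01 X260.496 Y138.320
G01 X266.617 Y138.666
G01 X270.704 Y134.097
G01 X269.680 Y128.052
M5
G0 X239.634 Y26.696
M3 S945
G01 X228.359 Y22.907 F662
G01 X193.281 Y23.222
G01 X145.210 Y27.059
G01 X94.951 Y33.837
G01 X53.313 Y42.973
G01 X31.102 Y53.885
M5
G0 X291.963 Y195.643
M3 S945
G01 X130.420 Y47.846 F662
G01 X76.999 Y142.195
G01 X60.830 Y99.830
G01 X76.345 Y47.684
M5
G0 X0.000 Y0.000

viewBox `0 0 307.239 208.935` with mm width/height → 1 unit = 1 mm. Flip: y_m = 208.935 − y_svg.

**Shape 1** — `<polygon>` closed polygon, stroke `#008000` → cut (S945, F662). Machine vertices: (107.010,191.407) → (104.139,15.940) → (34.002,176.361) → (107.010,191.407). Closed: final G1 returns to the first vertex.

**Shape 2** — `<path>` cubic bezier, stroke `#ff00ff` → engrave (S319, F3559). Control points (SVG): P0=(243.380,60.757), P1=(239.788,78.208), P2=(74.646,60.821), P3=(64.880,83.838); sampled at t=k/6. Machine vertices: (243.380,148.178) → (229.589,142.007) → (197.676,139.553) → (156.445,138.725) → (114.700,137.433) → (81.244,133.587) → (64.880,125.097). Open path.

**Shape 3** — `<path>` regular polygon, stroke `#008000` → cut (S945, F662). Machine vertices: (269.680,128.052) → (264.315,125.084) → (258.650,127.428) → (256.950,133.319) → (260.496,138.320) → (266.617,138.666) → (270.704,134.097) → (269.680,128.052). Closed: final G1 returns to the first vertex.

**Shape 4** — `<path>` cubic bezier, stroke `#008000` → cut (S945, F662). Control points (SVG): P0=(239.634,182.239), P1=(248.090,194.309), P2=(48.891,178.263), P3=(31.102,155.050); sampled at t=k/6. Machine vertices: (239.634,26.696) → (228.359,22.907) → (193.281,23.222) → (145.210,27.059) → (94.951,33.837) → (53.313,42.973) → (31.102,53.885). Open path.

**Shape 5** — `<polyline>` open polyline, stroke `#008000` → cut (S945, F662). Machine vertices: (291.963,195.643) → (130.420,47.846) → (76.999,142.195) → (60.830,99.830) → (76.345,47.684). Open path.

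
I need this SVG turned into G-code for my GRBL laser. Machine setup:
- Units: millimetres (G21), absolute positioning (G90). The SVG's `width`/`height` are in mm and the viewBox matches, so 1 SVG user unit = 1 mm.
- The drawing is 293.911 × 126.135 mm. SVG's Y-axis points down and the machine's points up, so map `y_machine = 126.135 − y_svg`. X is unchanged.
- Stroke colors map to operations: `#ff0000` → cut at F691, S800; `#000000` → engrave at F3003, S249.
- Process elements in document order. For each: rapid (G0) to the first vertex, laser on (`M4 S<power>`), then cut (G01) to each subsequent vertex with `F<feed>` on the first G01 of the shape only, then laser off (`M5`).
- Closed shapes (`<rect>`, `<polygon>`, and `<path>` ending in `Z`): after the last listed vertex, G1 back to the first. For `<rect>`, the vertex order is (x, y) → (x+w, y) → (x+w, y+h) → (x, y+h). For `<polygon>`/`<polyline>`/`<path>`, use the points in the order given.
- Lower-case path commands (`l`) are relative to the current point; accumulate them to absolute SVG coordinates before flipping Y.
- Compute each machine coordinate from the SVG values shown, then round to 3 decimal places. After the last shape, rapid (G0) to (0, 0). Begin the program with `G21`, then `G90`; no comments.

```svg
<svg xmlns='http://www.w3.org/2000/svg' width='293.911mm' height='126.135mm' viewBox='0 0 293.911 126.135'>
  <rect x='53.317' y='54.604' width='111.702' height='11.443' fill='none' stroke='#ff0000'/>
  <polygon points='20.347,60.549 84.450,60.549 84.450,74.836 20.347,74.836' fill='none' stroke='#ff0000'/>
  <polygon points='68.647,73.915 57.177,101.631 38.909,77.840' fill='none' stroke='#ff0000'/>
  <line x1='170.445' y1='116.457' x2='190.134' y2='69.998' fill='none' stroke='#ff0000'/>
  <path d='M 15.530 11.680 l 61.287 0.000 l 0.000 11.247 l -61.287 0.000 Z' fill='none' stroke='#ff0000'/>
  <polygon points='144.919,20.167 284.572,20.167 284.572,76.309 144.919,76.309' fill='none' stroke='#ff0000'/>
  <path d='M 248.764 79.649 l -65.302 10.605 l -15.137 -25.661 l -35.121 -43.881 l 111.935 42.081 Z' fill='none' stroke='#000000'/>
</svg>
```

Since the viewBox matches the mm dimensions, user units are millimetres directly. The only transform is the Y-flip y_m = 126.135 − y_svg.

Shape 1 is a rectangle drawn with `<rect>`. Its stroke #ff0000 means cut at S800, F691. After flipping Y the toolpath is (53.317,71.531) → (165.019,71.531) → (165.019,60.088) → (53.317,60.088) → (53.317,71.531), returning to the start.

Shape 2 is a rectangle drawn with `<polygon>`. Its stroke #ff0000 means cut at S800, F691. After flipping Y the toolpath is (20.347,65.586) → (84.450,65.586) → (84.450,51.299) → (20.347,51.299) → (20.347,65.586), returning to the start.

Shape 3 is a regular polygon drawn with `<polygon>`. Its stroke #ff0000 means cut at S800, F691. After flipping Y the toolpath is (68.647,52.220) → (57.177,24.504) → (38.909,48.295) → (68.647,52.220), returning to the start.

Shape 4 is a line segment drawn with `<line>`. Its stroke #ff0000 means cut at S800, F691. After flipping Y the toolpath is (170.445,9.678) → (190.134,56.137).

Shape 5 is a rectangle drawn with `<path>`. Its stroke #ff0000 means cut at S800, F691. After flipping Y the toolpath is (15.530,114.455) → (76.817,114.455) → (76.817,103.208) → (15.530,103.208) → (15.530,114.455), returning to the start.

Shape 6 is a rectangle drawn with `<polygon>`. Its stroke #ff0000 means cut at S800, F691. After flipping Y the toolpath is (144.919,105.968) → (284.572,105.968) → (284.572,49.826) → (144.919,49.826) → (144.919,105.968), returning to the start.

Shape 7 is a closed polygon drawn with `<path>`. Its stroke #000000 means engrave at S249, F3003. After flipping Y the toolpath is (248.764,46.486) → (183.462,35.881) → (168.325,61.542) → (133.204,105.423) → (245.139,63.342) → (248.764,46.486), returning to the start.

G21
G90
G0 X53.317 Y71.531
M4 S800
G01 X165.019 Y71.531 F691
G01 X165.019 Y60.088
G01 X53.317 Y60.088
G01 X53.317 Y71.531
M5
G0 X20.347 Y65.586
M4 S800
G01 X84.450 Y65.586 F691
G01 X84.450 Y51.299
G01 X20.347 Y51.299
G01 X20.347 Y65.586
M5
G0 X68.647 Y52.220
M4 S800
G01 X57.177 Y24.504 F691
G01 X38.909 Y48.295
G01 X68.647 Y52.220
M5
G0 X170.445 Y9.678
M4 S800
G01 X190.134 Y56.137 F691
M5
G0 X15.530 Y114.455
M4 S800
G01 X76.817 Y114.455 F691
G01 X76.817 Y103.208
G01 X15.530 Y103.208
G01 X15.530 Y114.455
M5
G0 X144.919 Y105.968
M4 S800
G01 X284.572 Y105.968 F691
G01 X284.572 Y49.826
G01 X144.919 Y49.826
G01 X144.919 Y105.968
M5
G0 X248.764 Y46.486
M4 S249
G01 X183.462 Y35.881 F3003
G01 X168.325 Y61.542
G01 X133.204 Y105.423
G01 X245.139 Y63.342
G01 X248.764 Y46.486
M5
G0 X0.000 Y0.000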